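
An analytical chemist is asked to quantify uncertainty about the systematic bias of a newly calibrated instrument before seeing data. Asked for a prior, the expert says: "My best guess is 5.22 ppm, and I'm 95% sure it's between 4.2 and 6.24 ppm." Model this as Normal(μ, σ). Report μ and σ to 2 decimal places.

μ = 5.22, σ = 0.52

A symmetric 95% interval runs μ ± z·σ with z = 1.96.
Half-width = 1.02, so σ = 1.02/1.96 = 0.52.
μ is the stated best guess, 5.22.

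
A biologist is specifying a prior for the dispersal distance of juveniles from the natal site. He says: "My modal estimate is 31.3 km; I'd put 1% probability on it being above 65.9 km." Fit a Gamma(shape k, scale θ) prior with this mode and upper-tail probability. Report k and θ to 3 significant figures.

k ≈ 9.77, θ ≈ 3.57

Gamma(k,θ) with k>1 has mode (k−1)θ, so θ = 31.3/(k−1).
Need P(X < 65.9) = 0.99 with θ tied to k this way. Start at k = 2, θ = 31.3: P(X<65.9) ≈ 0.622.
Too low — raise k to concentrate. Iterating converges to k ≈ 9.77.
Then θ = 31.3/(9.77−1) ≈ 3.57.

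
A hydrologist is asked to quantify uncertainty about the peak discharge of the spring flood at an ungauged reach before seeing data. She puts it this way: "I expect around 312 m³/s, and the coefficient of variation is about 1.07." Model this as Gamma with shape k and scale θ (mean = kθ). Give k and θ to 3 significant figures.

For Gamma(k, scale θ): mean = kθ, variance = kθ², so CV = 1/√k.
CV = 1.07, hence k = 1/CV² = 0.873.
Then θ = mean/k = 312/0.873 = 357.

k ≈ 0.873, θ ≈ 357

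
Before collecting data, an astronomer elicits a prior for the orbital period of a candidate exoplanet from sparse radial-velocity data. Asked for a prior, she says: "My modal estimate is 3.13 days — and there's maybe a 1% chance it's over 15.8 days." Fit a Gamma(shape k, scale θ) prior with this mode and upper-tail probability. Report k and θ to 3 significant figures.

k ≈ 2.49, θ ≈ 2.1

Gamma(k,θ) with k>1 has mode (k−1)θ, so θ = 3.13/(k−1).
Need P(X < 15.8) = 0.99 with θ tied to k this way. Start at k = 2, θ = 3.13: P(X<15.8) ≈ 0.961.
Too low — raise k to concentrate. Iterating converges to k ≈ 2.49.
Then θ = 3.13/(2.49−1) ≈ 2.1.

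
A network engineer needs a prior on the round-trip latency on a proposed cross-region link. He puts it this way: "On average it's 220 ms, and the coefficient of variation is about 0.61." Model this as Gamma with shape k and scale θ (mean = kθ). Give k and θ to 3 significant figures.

For Gamma(k, scale θ): mean = kθ, variance = kθ², so CV = 1/√k.
CV = 0.61, hence k = 1/CV² = 2.69.
Then θ = mean/k = 220/2.69 = 81.9.

k ≈ 2.69, θ ≈ 81.9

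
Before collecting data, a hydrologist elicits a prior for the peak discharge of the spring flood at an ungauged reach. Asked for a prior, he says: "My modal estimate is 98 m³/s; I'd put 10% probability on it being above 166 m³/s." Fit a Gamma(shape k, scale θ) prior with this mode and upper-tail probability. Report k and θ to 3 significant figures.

k ≈ 7.81, θ ≈ 14.4

Gamma(k,θ) with k>1 has mode (k−1)θ, so θ = 98/(k−1).
Need P(X < 166) = 0.9 with θ tied to k this way. Start at k = 2, θ = 98: P(X<166) ≈ 0.505.
Too low — raise k to concentrate. Iterating converges to k ≈ 7.81.
Then θ = 98/(7.81−1) ≈ 14.4.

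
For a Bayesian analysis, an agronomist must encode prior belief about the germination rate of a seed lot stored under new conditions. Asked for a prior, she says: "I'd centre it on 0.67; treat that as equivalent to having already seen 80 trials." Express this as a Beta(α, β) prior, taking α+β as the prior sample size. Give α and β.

α = 53.6, β = 26.4

Under the effective-sample-size interpretation, Beta(α, β) has prior mean α/(α+β) and prior sample size α+β.
So α+β = 80 and α/(α+β) = 0.67, giving α = 0.67·80 = 53.6 and β = 80 − 53.6 = 26.4.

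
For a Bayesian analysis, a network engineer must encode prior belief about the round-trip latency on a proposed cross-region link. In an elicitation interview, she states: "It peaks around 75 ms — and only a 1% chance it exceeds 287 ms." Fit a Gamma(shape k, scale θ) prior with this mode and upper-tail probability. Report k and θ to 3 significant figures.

k ≈ 3.35, θ ≈ 31.9

Gamma(k,θ) with k>1 has mode (k−1)θ, so θ = 75/(k−1).
Need P(X < 287) = 0.99 with θ tied to k this way. Start at k = 2, θ = 75: P(X<287) ≈ 0.895.
Too low — raise k to concentrate. Iterating converges to k ≈ 3.35.
Then θ = 75/(3.35−1) ≈ 31.9.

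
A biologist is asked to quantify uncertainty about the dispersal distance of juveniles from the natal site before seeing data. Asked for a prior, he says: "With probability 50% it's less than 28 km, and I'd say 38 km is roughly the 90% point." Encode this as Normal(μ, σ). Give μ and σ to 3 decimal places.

μ = 28.000, σ = 7.803

For Normal(μ,σ), the p-quantile is μ + z_p·σ. Here z_{0.5} = 0, z_{0.9} = 1.282.
So 28 = μ + 0σ and 38 = μ + 1.282σ.
Subtracting: σ = (38 − 28)/(1.282 − (0)) = 7.803.
Then μ = 28 − (0)·7.803 = 28.000.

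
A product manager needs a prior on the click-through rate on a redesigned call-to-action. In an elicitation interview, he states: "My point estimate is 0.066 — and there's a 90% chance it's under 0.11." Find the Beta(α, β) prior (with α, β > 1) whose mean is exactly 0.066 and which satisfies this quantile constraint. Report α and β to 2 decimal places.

With mean 0.066 fixed, write α = 0.066s, β = 0.934s where s = α+β.
Need P(θ < 0.11) = 0.9 under Beta(0.066s, 0.934s). Normal approximation: (q−m)/√(m(1−m)/s) ≈ z_{0.9} = 1.28, so s ≈ 0.066·0.934·(1.28)²/(0.11−0.066)² = 52.3.
At s = 52.3: P(θ<0.11) ≈ 0.893. Adjusting to match 0.9 gives s ≈ 57.00.
So α = 0.066·57.00 ≈ 3.76, β = 0.934·57.00 ≈ 53.24.

α ≈ 3.76, β ≈ 53.24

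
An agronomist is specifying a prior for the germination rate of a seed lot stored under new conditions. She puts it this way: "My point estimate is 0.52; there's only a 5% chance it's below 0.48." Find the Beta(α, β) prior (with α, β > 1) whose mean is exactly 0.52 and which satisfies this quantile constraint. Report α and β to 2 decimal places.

With mean 0.52 fixed, write α = 0.52s, β = 0.48s where s = α+β.
Need P(θ < 0.48) = 0.05 under Beta(0.52s, 0.48s). Normal approximation: (q−m)/√(m(1−m)/s) ≈ z_{0.05} = -1.64, so s ≈ 0.52·0.48·(-1.64)²/(0.48−0.52)² = 422.1.
At s = 422.1: P(θ<0.48) ≈ 0.050. Adjusting to match 0.05 gives s ≈ 422.35.
So α = 0.52·422.35 ≈ 219.62, β = 0.48·422.35 ≈ 202.73.

α ≈ 219.62, β ≈ 202.73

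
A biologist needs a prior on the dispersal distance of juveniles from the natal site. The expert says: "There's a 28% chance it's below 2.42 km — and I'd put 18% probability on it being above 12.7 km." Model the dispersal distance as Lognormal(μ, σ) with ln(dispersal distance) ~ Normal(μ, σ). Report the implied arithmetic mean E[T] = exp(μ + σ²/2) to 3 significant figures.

If T ~ Lognormal(μ,σ) then ln T ~ Normal(μ,σ), so the p-quantile of ln T is μ + z_p·σ.
ln(2.42) = 0.8838 and ln(12.7) = 2.542; z_{0.28} = -0.5828, z_{0.82} = 0.9154.
σ = (2.542 − 0.8838)/(0.9154 − (-0.5828)) = 1.107.
μ = 0.8838 − (-0.5828)·1.107 = 1.529.
E[T] = exp(μ + σ²/2) = exp(1.529 + 0.6122) = 8.51 km.

E[T] ≈ 8.51 km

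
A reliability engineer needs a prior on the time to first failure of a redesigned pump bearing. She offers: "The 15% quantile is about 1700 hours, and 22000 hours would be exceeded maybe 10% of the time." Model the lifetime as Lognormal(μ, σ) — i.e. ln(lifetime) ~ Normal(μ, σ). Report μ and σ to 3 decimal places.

μ ≈ 8.583, σ ≈ 1.105

If T ~ Lognormal(μ,σ) then ln T ~ Normal(μ,σ), so the p-quantile of ln T is μ + z_p·σ.
ln(1700) = 7.438 and ln(22000) = 9.999; z_{0.15} = -1.036, z_{0.9} = 1.282.
σ = (9.999 − 7.438)/(1.282 − (-1.036)) = 1.105.
μ = 7.438 − (-1.036)·1.105 = 8.583.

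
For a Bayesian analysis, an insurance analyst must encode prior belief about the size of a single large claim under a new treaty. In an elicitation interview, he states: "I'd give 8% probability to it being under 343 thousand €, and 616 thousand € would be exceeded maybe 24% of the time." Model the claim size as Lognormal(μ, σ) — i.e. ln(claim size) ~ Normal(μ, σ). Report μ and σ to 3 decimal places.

If T ~ Lognormal(μ,σ) then ln T ~ Normal(μ,σ), so the p-quantile of ln T is μ + z_p·σ.
ln(343) = 5.838 and ln(616) = 6.423; z_{0.08} = -1.405, z_{0.76} = 0.7063.
σ = (6.423 − 5.838)/(0.7063 − (-1.405)) = 0.277.
μ = 5.838 − (-1.405)·0.277 = 6.227.

μ ≈ 6.227, σ ≈ 0.277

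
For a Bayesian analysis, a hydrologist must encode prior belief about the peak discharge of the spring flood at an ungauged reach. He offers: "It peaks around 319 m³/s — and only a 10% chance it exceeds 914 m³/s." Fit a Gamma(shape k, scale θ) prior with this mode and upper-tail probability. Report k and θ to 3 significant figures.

k ≈ 2.72, θ ≈ 185

Gamma(k,θ) with k>1 has mode (k−1)θ, so θ = 319/(k−1).
Need P(X < 914) = 0.9 with θ tied to k this way. Start at k = 2, θ = 319: P(X<914) ≈ 0.780.
Too low — raise k to concentrate. Iterating converges to k ≈ 2.72.
Then θ = 319/(2.72−1) ≈ 185.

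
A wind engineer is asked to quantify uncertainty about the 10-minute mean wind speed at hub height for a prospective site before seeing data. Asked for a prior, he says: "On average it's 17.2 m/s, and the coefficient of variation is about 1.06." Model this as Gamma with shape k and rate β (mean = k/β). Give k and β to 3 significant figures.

k ≈ 0.89, β ≈ 0.0517

For Gamma(k, rate β): mean = k/β, variance = k/β², so CV = 1/√k.
CV = 1.06, hence k = 1/CV² = 0.89.
Then β = k/mean = 0.89/17.2 = 0.0517.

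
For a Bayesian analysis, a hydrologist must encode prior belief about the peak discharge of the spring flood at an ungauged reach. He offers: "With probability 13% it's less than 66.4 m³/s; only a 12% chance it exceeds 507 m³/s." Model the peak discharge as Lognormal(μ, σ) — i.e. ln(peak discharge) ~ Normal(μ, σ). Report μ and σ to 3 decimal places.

μ ≈ 5.191, σ ≈ 0.883

If T ~ Lognormal(μ,σ) then ln T ~ Normal(μ,σ), so the p-quantile of ln T is μ + z_p·σ.
ln(66.4) = 4.196 and ln(507) = 6.229; z_{0.13} = -1.126, z_{0.88} = 1.175.
σ = (6.229 − 4.196)/(1.175 − (-1.126)) = 0.883.
μ = 4.196 − (-1.126)·0.883 = 5.191.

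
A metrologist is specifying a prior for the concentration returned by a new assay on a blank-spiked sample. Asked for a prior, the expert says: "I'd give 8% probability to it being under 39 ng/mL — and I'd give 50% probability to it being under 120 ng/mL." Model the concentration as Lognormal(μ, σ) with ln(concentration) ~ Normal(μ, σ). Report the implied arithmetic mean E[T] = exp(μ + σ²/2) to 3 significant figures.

E[T] ≈ 165 ng/mL

If T ~ Lognormal(μ,σ) then ln T ~ Normal(μ,σ), so the p-quantile of ln T is μ + z_p·σ.
ln(39) = 3.664 and ln(120) = 4.787; z_{0.08} = -1.405, z_{0.5} = 0.
σ = (4.787 − 3.664)/(0 − (-1.405)) = 0.800.
μ = 3.664 − (-1.405)·0.800 = 4.787.
E[T] = exp(μ + σ²/2) = exp(4.787 + 0.3199) = 165 ng/mL.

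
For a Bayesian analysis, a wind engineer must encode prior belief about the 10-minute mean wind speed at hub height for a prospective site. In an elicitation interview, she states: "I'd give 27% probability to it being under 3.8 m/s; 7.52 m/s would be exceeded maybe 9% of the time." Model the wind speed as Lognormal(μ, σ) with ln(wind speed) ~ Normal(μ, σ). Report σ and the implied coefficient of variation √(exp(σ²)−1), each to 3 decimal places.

σ ≈ 0.349, CV ≈ 0.360

If T ~ Lognormal(μ,σ) then ln T ~ Normal(μ,σ), so the p-quantile of ln T is μ + z_p·σ.
ln(3.8) = 1.335 and ln(7.52) = 2.018; z_{0.27} = -0.6128, z_{0.91} = 1.341.
σ = (2.018 − 1.335)/(1.341 − (-0.6128)) = 0.349.
μ = 1.335 − (-0.6128)·0.349 = 1.549.
CV = √(exp(σ²)−1) = √(exp(0.1221)−1) = 0.360.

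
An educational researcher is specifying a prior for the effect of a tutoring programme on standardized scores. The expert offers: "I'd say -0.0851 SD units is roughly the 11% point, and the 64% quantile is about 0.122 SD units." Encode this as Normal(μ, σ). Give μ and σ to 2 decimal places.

The p-quantile of Normal(μ,σ) is μ + z_p·σ, with z_{0.11} = -1.227 and z_{0.64} = 0.3585.
Eliminate σ: μ = (z₂·x₁ − z₁·x₂)/(z₂ − z₁) = (0.3585·-0.0851 − (-1.227)·0.122)/1.585 = 0.08.
Then σ = (x₂ − x₁)/(z₂ − z₁) = (0.122 − -0.0851)/1.585 = 0.13.

μ = 0.08, σ = 0.13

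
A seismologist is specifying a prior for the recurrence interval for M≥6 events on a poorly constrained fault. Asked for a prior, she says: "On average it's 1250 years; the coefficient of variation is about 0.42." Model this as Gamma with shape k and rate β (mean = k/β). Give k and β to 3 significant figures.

For Gamma(k, rate β): mean = k/β, variance = k/β², so CV = 1/√k.
CV = 0.42, hence k = 1/CV² = 5.67.
Then β = k/mean = 5.67/1250 = 0.00454.

k ≈ 5.67, β ≈ 0.00454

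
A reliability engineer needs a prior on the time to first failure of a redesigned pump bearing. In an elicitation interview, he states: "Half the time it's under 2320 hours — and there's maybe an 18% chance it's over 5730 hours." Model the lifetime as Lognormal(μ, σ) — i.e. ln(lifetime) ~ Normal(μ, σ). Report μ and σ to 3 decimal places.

If T ~ Lognormal(μ,σ) then ln T ~ Normal(μ,σ), so the p-quantile of ln T is μ + z_p·σ.
ln(2320) = 7.749 and ln(5730) = 8.653; z_{0.5} = 0, z_{0.82} = 0.9154.
σ = (8.653 − 7.749)/(0.9154 − (0)) = 0.988.
μ = 7.749 − (0)·0.988 = 7.749.

μ ≈ 7.749, σ ≈ 0.988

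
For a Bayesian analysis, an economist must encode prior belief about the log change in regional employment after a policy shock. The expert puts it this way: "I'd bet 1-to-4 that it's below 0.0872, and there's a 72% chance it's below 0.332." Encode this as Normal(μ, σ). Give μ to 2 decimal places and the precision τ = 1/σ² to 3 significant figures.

For Normal(μ,σ), the p-quantile is μ + z_p·σ. Here z_{0.2} = -0.8416, z_{0.72} = 0.5828.
So 0.0872 = μ − 0.8416σ and 0.332 = μ + 0.5828σ.
Subtracting: σ = (0.332 − 0.0872)/(0.5828 − (-0.8416)) = 0.17.
Then μ = 0.0872 − (-0.8416)·0.17 = 0.23.
Precision τ = 1/σ² = 1/0.1719² = 33.9.

μ = 0.23, τ = 33.9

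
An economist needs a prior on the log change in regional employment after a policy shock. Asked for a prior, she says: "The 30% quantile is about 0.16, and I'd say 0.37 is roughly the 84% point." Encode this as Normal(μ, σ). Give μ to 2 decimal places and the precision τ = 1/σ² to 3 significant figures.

The p-quantile of Normal(μ,σ) is μ + z_p·σ, with z_{0.3} = -0.5244 and z_{0.84} = 0.9945.
Eliminate σ: μ = (z₂·x₁ − z₁·x₂)/(z₂ − z₁) = (0.9945·0.16 − (-0.5244)·0.37)/1.519 = 0.23.
Then σ = (x₂ − x₁)/(z₂ − z₁) = (0.37 − 0.16)/1.519 = 0.14.
Precision τ = 1/σ² = 1/0.1383² = 52.3.

μ = 0.23, τ = 52.3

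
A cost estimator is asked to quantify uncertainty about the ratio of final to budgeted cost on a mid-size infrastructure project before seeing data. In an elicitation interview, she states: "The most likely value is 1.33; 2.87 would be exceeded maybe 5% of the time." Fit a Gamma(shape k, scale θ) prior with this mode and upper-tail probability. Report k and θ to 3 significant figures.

Gamma(k,θ) with k>1 has mode (k−1)θ, so θ = 1.33/(k−1).
Need P(X < 2.87) = 0.95 with θ tied to k this way. Start at k = 2, θ = 1.33: P(X<2.87) ≈ 0.635.
Too low — raise k to concentrate. Iterating converges to k ≈ 5.66.
Then θ = 1.33/(5.66−1) ≈ 0.285.

k ≈ 5.66, θ ≈ 0.285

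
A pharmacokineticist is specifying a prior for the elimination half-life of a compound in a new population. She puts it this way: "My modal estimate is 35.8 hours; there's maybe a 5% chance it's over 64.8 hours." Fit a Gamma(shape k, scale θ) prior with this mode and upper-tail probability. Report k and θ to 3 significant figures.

k ≈ 8.91, θ ≈ 4.52

Gamma(k,θ) with k>1 has mode (k−1)θ, so θ = 35.8/(k−1).
Need P(X < 64.8) = 0.95 with θ tied to k this way. Start at k = 2, θ = 35.8: P(X<64.8) ≈ 0.540.
Too low — raise k to concentrate. Iterating converges to k ≈ 8.91.
Then θ = 35.8/(8.91−1) ≈ 4.52.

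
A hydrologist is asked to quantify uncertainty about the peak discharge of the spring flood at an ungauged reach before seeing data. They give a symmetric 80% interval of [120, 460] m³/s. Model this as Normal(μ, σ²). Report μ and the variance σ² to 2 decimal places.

μ = 290.00, σ² = 17596.47

A symmetric 80% interval runs μ ± z·σ with z = 1.282.
Half-width = 170, so σ = 170/1.282 = 132.652 and σ² = 17596.47.
μ is the interval midpoint, 290.00.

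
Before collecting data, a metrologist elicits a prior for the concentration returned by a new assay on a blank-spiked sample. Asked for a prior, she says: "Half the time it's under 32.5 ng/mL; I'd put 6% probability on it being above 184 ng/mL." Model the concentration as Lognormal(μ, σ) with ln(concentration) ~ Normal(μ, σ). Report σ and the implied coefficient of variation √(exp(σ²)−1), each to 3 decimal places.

σ ≈ 1.115, CV ≈ 1.571

If T ~ Lognormal(μ,σ) then ln T ~ Normal(μ,σ), so the p-quantile of ln T is μ + z_p·σ.
ln(32.5) = 3.481 and ln(184) = 5.215; z_{0.5} = 0, z_{0.94} = 1.555.
σ = (5.215 − 3.481)/(1.555 − (0)) = 1.115.
μ = 3.481 − (0)·1.115 = 3.481.
CV = √(exp(σ²)−1) = √(exp(1.2434)−1) = 1.571.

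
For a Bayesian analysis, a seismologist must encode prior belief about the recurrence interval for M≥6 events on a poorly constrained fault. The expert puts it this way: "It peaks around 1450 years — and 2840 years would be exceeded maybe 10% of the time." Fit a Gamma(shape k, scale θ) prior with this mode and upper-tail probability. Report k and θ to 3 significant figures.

k ≈ 5.24, θ ≈ 342

Gamma(k,θ) with k>1 has mode (k−1)θ, so θ = 1450/(k−1).
Need P(X < 2840) = 0.9 with θ tied to k this way. Start at k = 2, θ = 1450: P(X<2840) ≈ 0.583.
Too low — raise k to concentrate. Iterating converges to k ≈ 5.24.
Then θ = 1450/(5.24−1) ≈ 342.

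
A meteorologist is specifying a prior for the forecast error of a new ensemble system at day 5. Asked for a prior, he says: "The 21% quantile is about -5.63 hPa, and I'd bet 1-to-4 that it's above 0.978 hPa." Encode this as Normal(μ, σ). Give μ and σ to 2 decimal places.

μ = -2.40, σ = 4.01

The p-quantile of Normal(μ,σ) is μ + z_p·σ, with z_{0.21} = -0.8064 and z_{0.8} = 0.8416.
Eliminate σ: μ = (z₂·x₁ − z₁·x₂)/(z₂ − z₁) = (0.8416·-5.63 − (-0.8064)·0.978)/1.648 = -2.40.
Then σ = (x₂ − x₁)/(z₂ − z₁) = (0.978 − -5.63)/1.648 = 4.01.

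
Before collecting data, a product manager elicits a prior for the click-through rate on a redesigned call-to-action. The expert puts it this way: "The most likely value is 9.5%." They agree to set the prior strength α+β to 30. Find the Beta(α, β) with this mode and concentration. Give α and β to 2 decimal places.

For α,β > 1 the Beta mode is (α−1)/(α+β−2). With α+β = 30, the mode is (α−1)/28.
Set (α−1)/28 = 0.095 → α = 1 + 0.095·28 = 3.66.
β = 30 − α = 26.34.

α = 3.66, β = 26.34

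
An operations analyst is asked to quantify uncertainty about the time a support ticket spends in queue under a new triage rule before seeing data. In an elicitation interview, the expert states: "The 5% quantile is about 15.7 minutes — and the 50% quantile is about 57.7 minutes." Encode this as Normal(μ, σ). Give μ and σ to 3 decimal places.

For Normal(μ,σ), the p-quantile is μ + z_p·σ. Here z_{0.05} = -1.645, z_{0.5} = 0.
So 15.7 = μ − 1.645σ and 57.7 = μ + 0σ.
Subtracting: σ = (57.7 − 15.7)/(0 − (-1.645)) = 25.534.
Then μ = 15.7 − (-1.645)·25.534 = 57.700.

μ = 57.700, σ = 25.534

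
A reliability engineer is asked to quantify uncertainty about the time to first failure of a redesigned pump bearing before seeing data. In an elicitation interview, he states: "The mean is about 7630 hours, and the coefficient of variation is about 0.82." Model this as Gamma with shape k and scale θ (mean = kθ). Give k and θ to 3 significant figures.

For Gamma(k, scale θ): mean = kθ, variance = kθ², so CV = 1/√k.
CV = 0.82, hence k = 1/CV² = 1.49.
Then θ = mean/k = 7630/1.49 = 5130.

k ≈ 1.49, θ ≈ 5130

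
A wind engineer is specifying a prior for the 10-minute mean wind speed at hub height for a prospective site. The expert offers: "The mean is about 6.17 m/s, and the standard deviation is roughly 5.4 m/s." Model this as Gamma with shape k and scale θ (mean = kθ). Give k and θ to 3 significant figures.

For Gamma(k, scale θ): mean = kθ, variance = kθ², so CV = 1/√k.
CV = SD/mean = 5.4/6.17 = 0.8752, hence k = 1/CV² = 1.31.
Then θ = mean/k = 6.17/1.31 = 4.73.

k ≈ 1.31, θ ≈ 4.73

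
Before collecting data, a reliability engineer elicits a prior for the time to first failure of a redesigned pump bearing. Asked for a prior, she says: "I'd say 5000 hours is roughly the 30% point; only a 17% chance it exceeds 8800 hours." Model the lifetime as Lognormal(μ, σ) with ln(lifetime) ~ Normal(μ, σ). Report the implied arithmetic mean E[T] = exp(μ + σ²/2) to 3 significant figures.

E[T] ≈ 6570 hours

If T ~ Lognormal(μ,σ) then ln T ~ Normal(μ,σ), so the p-quantile of ln T is μ + z_p·σ.
ln(5000) = 8.517 and ln(8800) = 9.083; z_{0.3} = -0.5244, z_{0.83} = 0.9542.
σ = (9.083 − 8.517)/(0.9542 − (-0.5244)) = 0.382.
μ = 8.517 − (-0.5244)·0.382 = 8.718.
E[T] = exp(μ + σ²/2) = exp(8.718 + 0.0731) = 6570 hours.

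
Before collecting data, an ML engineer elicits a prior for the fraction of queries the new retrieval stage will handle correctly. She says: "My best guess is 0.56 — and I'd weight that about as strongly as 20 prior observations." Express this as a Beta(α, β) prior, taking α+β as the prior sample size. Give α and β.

α = 11.2, β = 8.8

Under the effective-sample-size interpretation, Beta(α, β) has prior mean α/(α+β) and prior sample size α+β.
So α+β = 20 and α/(α+β) = 0.56, giving α = 0.56·20 = 11.2 and β = 20 − 11.2 = 8.8.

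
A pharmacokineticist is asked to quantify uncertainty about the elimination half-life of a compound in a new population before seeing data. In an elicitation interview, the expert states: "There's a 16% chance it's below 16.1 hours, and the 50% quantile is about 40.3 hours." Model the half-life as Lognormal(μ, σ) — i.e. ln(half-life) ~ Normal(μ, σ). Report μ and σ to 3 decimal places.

If T ~ Lognormal(μ,σ) then ln T ~ Normal(μ,σ), so the p-quantile of ln T is μ + z_p·σ.
ln(16.1) = 2.779 and ln(40.3) = 3.696; z_{0.16} = -0.9945, z_{0.5} = 0.
σ = (3.696 − 2.779)/(0 − (-0.9945)) = 0.923.
μ = 2.779 − (-0.9945)·0.923 = 3.696.

μ ≈ 3.696, σ ≈ 0.923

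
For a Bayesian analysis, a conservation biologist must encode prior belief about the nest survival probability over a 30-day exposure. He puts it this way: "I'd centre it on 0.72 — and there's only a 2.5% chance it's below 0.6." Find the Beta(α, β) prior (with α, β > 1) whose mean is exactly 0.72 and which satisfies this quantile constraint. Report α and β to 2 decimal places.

α ≈ 42.54, β ≈ 16.54

With mean 0.72 fixed, write α = 0.72s, β = 0.28s where s = α+β.
Need P(θ < 0.6) = 0.025 under Beta(0.72s, 0.28s). Normal approximation: (q−m)/√(m(1−m)/s) ≈ z_{0.025} = -1.96, so s ≈ 0.72·0.28·(-1.96)²/(0.6−0.72)² = 53.8.
At s = 53.8: P(θ<0.6) ≈ 0.031. Adjusting to match 0.025 gives s ≈ 59.09.
So α = 0.72·59.09 ≈ 42.54, β = 0.28·59.09 ≈ 16.54.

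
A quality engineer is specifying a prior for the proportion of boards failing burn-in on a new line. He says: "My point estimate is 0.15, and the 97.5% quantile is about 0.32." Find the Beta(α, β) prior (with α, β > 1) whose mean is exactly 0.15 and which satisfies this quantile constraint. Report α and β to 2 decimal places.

α ≈ 3.38, β ≈ 19.14

With mean 0.15 fixed, write α = 0.15s, β = 0.85s where s = α+β.
Need P(θ < 0.32) = 0.975 under Beta(0.15s, 0.85s). Normal approximation: (q−m)/√(m(1−m)/s) ≈ z_{0.975} = 1.96, so s ≈ 0.15·0.85·(1.96)²/(0.32−0.15)² = 16.9.
At s = 16.9: P(θ<0.32) ≈ 0.958. Adjusting to match 0.975 gives s ≈ 22.52.
So α = 0.15·22.52 ≈ 3.38, β = 0.85·22.52 ≈ 19.14.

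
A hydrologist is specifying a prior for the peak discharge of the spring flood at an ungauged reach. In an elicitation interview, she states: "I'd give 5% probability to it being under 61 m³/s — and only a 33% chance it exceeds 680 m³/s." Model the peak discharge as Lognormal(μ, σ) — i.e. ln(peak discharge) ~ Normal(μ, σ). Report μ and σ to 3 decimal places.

If T ~ Lognormal(μ,σ) then ln T ~ Normal(μ,σ), so the p-quantile of ln T is μ + z_p·σ.
ln(61) = 4.111 and ln(680) = 6.522; z_{0.05} = -1.645, z_{0.67} = 0.4399.
σ = (6.522 − 4.111)/(0.4399 − (-1.645)) = 1.157.
μ = 4.111 − (-1.645)·1.157 = 6.013.

μ ≈ 6.013, σ ≈ 1.157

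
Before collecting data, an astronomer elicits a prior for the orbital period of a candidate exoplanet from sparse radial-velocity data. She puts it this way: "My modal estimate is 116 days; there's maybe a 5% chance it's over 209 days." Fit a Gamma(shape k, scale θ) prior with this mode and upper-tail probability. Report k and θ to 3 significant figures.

k ≈ 9.04, θ ≈ 14.4

Gamma(k,θ) with k>1 has mode (k−1)θ, so θ = 116/(k−1).
Need P(X < 209) = 0.95 with θ tied to k this way. Start at k = 2, θ = 116: P(X<209) ≈ 0.538.
Too low — raise k to concentrate. Iterating converges to k ≈ 9.04.
Then θ = 116/(9.04−1) ≈ 14.4.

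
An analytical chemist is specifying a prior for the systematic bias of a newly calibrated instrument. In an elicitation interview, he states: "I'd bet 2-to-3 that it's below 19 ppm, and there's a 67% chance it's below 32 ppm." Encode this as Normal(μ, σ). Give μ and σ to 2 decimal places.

The p-quantile of Normal(μ,σ) is μ + z_p·σ, with z_{0.4} = -0.2533 and z_{0.67} = 0.4399.
Eliminate σ: μ = (z₂·x₁ − z₁·x₂)/(z₂ − z₁) = (0.4399·19 − (-0.2533)·32)/0.6933 = 23.75.
Then σ = (x₂ − x₁)/(z₂ − z₁) = (32 − 19)/0.6933 = 18.75.

μ = 23.75, σ = 18.75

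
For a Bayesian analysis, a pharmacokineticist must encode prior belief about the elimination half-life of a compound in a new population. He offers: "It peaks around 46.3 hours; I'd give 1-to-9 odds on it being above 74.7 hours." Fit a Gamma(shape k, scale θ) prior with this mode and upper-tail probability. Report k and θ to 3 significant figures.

k ≈ 9.22, θ ≈ 5.63

Gamma(k,θ) with k>1 has mode (k−1)θ, so θ = 46.3/(k−1).
Need P(X < 74.7) = 0.9 with θ tied to k this way. Start at k = 2, θ = 46.3: P(X<74.7) ≈ 0.479.
Too low — raise k to concentrate. Iterating converges to k ≈ 9.22.
Then θ = 46.3/(9.22−1) ≈ 5.63.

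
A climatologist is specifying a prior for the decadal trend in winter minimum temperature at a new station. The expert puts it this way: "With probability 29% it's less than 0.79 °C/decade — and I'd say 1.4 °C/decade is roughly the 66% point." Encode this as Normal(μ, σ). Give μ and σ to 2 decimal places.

For Normal(μ,σ), the p-quantile is μ + z_p·σ. Here z_{0.29} = -0.5534, z_{0.66} = 0.4125.
So 0.79 = μ − 0.5534σ and 1.4 = μ + 0.4125σ.
Subtracting: σ = (1.4 − 0.79)/(0.4125 − (-0.5534)) = 0.63.
Then μ = 0.79 − (-0.5534)·0.63 = 1.14.

μ = 1.14, σ = 0.63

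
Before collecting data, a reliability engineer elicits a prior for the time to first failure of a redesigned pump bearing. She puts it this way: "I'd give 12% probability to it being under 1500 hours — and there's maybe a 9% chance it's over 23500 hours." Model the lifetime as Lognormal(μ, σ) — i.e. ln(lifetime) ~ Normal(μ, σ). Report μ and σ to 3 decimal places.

If T ~ Lognormal(μ,σ) then ln T ~ Normal(μ,σ), so the p-quantile of ln T is μ + z_p·σ.
ln(1500) = 7.313 and ln(23500) = 10.06; z_{0.12} = -1.175, z_{0.91} = 1.341.
σ = (10.06 − 7.313)/(1.341 − (-1.175)) = 1.094.
μ = 7.313 − (-1.175)·1.094 = 8.598.

μ ≈ 8.598, σ ≈ 1.094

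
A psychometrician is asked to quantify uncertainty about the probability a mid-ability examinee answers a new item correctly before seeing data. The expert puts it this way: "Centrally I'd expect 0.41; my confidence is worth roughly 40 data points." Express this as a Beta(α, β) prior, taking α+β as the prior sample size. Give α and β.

α = 16.4, β = 23.6

Under the effective-sample-size interpretation, Beta(α, β) has prior mean α/(α+β) and prior sample size α+β.
So α+β = 40 and α/(α+β) = 0.41, giving α = 0.41·40 = 16.4 and β = 40 − 16.4 = 23.6.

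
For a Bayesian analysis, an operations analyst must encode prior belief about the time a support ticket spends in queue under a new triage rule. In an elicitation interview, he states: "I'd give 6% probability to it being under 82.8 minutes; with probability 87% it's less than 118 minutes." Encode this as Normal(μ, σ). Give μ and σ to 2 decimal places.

μ = 103.21, σ = 13.13

For Normal(μ,σ), the p-quantile is μ + z_p·σ. Here z_{0.06} = -1.555, z_{0.87} = 1.126.
So 82.8 = μ − 1.555σ and 118 = μ + 1.126σ.
Subtracting: σ = (118 − 82.8)/(1.126 − (-1.555)) = 13.13.
Then μ = 82.8 − (-1.555)·13.13 = 103.21.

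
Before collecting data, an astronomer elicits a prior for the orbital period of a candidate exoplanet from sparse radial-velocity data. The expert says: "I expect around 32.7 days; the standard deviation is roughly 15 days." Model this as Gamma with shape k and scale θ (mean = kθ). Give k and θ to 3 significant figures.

k ≈ 4.75, θ ≈ 6.88

For Gamma(k, scale θ): mean = kθ, variance = kθ², so CV = 1/√k.
CV = SD/mean = 15/32.7 = 0.4587, hence k = 1/CV² = 4.75.
Then θ = mean/k = 32.7/4.75 = 6.88.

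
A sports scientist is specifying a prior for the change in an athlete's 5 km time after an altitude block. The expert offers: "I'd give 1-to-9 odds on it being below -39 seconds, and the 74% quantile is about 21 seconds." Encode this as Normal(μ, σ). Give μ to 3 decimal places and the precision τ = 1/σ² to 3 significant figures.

For Normal(μ,σ), the p-quantile is μ + z_p·σ. Here z_{0.1} = -1.282, z_{0.74} = 0.6433.
So -39 = μ − 1.282σ and 21 = μ + 0.6433σ.
Subtracting: σ = (21 − -39)/(0.6433 − (-1.282)) = 31.170.
Then μ = -39 − (-1.282)·31.170 = 0.947.
Precision τ = 1/σ² = 1/31.17² = 0.00103.

μ = 0.947, τ = 0.00103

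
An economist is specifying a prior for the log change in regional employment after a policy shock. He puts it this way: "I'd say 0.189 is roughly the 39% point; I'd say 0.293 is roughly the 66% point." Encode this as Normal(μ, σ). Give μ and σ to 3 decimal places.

The p-quantile of Normal(μ,σ) is μ + z_p·σ, with z_{0.39} = -0.2793 and z_{0.66} = 0.4125.
Eliminate σ: μ = (z₂·x₁ − z₁·x₂)/(z₂ − z₁) = (0.4125·0.189 − (-0.2793)·0.293)/0.6918 = 0.231.
Then σ = (x₂ − x₁)/(z₂ − z₁) = (0.293 − 0.189)/0.6918 = 0.150.

μ = 0.231, σ = 0.150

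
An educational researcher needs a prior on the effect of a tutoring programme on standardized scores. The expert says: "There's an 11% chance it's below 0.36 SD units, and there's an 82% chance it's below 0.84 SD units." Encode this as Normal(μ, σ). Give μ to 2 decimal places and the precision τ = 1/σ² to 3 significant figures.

The p-quantile of Normal(μ,σ) is μ + z_p·σ, with z_{0.11} = -1.227 and z_{0.82} = 0.9154.
Eliminate σ: μ = (z₂·x₁ − z₁·x₂)/(z₂ − z₁) = (0.9154·0.36 − (-1.227)·0.84)/2.142 = 0.63.
Then σ = (x₂ − x₁)/(z₂ − z₁) = (0.84 − 0.36)/2.142 = 0.22.
Precision τ = 1/σ² = 1/0.2241² = 19.9.

μ = 0.63, τ = 19.9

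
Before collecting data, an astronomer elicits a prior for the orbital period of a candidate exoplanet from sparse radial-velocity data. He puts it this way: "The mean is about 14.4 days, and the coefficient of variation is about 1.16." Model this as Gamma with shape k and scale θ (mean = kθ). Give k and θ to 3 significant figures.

For Gamma(k, scale θ): mean = kθ, variance = kθ², so CV = 1/√k.
CV = 1.16, hence k = 1/CV² = 0.743.
Then θ = mean/k = 14.4/0.743 = 19.4.

k ≈ 0.743, θ ≈ 19.4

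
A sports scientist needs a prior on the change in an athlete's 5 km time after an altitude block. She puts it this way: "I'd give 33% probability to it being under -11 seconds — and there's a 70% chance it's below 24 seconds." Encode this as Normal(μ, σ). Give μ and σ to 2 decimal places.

For Normal(μ,σ), the p-quantile is μ + z_p·σ. Here z_{0.33} = -0.4399, z_{0.7} = 0.5244.
So -11 = μ − 0.4399σ and 24 = μ + 0.5244σ.
Subtracting: σ = (24 − -11)/(0.5244 − (-0.4399)) = 36.30.
Then μ = -11 − (-0.4399)·36.30 = 4.97.

μ = 4.97, σ = 36.30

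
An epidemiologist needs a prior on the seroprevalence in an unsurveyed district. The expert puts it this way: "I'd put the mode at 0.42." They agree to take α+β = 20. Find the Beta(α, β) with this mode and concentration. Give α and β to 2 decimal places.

For α,β > 1 the Beta mode is (α−1)/(α+β−2). With α+β = 20, the mode is (α−1)/18.
Set (α−1)/18 = 0.42 → α = 1 + 0.42·18 = 8.56.
β = 20 − α = 11.44.

α = 8.56, β = 11.44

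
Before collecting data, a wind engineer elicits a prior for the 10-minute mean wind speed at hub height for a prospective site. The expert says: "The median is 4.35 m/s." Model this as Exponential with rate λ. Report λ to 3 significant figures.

λ ≈ 0.159

Exponential median = ln 2 / λ, so λ = ln 2 / 4.35 = 0.159.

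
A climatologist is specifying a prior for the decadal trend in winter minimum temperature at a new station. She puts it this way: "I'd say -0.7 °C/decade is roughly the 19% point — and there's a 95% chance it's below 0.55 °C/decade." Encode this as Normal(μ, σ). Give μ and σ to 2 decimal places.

μ = -0.27, σ = 0.50

For Normal(μ,σ), the p-quantile is μ + z_p·σ. Here z_{0.19} = -0.8779, z_{0.95} = 1.645.
So -0.7 = μ − 0.8779σ and 0.55 = μ + 1.645σ.
Subtracting: σ = (0.55 − -0.7)/(1.645 − (-0.8779)) = 0.50.
Then μ = -0.7 − (-0.8779)·0.50 = -0.27.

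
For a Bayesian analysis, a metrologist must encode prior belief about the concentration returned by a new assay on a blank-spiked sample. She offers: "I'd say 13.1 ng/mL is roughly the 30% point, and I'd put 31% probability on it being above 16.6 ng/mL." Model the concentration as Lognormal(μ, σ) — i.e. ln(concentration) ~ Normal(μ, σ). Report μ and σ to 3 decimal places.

If T ~ Lognormal(μ,σ) then ln T ~ Normal(μ,σ), so the p-quantile of ln T is μ + z_p·σ.
ln(13.1) = 2.573 and ln(16.6) = 2.809; z_{0.3} = -0.5244, z_{0.69} = 0.4959.
σ = (2.809 − 2.573)/(0.4959 − (-0.5244)) = 0.232.
μ = 2.573 − (-0.5244)·0.232 = 2.694.

μ ≈ 2.694, σ ≈ 0.232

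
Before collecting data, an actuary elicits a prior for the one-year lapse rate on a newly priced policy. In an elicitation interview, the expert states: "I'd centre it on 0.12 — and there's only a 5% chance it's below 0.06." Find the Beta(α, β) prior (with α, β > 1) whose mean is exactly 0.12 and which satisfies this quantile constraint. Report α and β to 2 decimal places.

α ≈ 7.36, β ≈ 53.96

With mean 0.12 fixed, write α = 0.12s, β = 0.88s where s = α+β.
Need P(θ < 0.06) = 0.05 under Beta(0.12s, 0.88s). Normal approximation: (q−m)/√(m(1−m)/s) ≈ z_{0.05} = -1.64, so s ≈ 0.12·0.88·(-1.64)²/(0.06−0.12)² = 79.4.
At s = 79.4: P(θ<0.06) ≈ 0.029. Adjusting to match 0.05 gives s ≈ 61.32.
So α = 0.12·61.32 ≈ 7.36, β = 0.88·61.32 ≈ 53.96.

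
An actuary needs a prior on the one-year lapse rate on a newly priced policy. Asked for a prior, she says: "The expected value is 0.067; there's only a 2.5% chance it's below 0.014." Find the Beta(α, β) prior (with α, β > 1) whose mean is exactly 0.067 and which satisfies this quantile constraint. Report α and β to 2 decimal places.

With mean 0.067 fixed, write α = 0.067s, β = 0.933s where s = α+β.
Need P(θ < 0.014) = 0.025 under Beta(0.067s, 0.933s). Normal approximation: (q−m)/√(m(1−m)/s) ≈ z_{0.025} = -1.96, so s ≈ 0.067·0.933·(-1.96)²/(0.014−0.067)² = 85.5.
At s = 85.5: P(θ<0.014) ≈ 0.002. Adjusting to match 0.025 gives s ≈ 43.73.
So α = 0.067·43.73 ≈ 2.93, β = 0.933·43.73 ≈ 40.80.

α ≈ 2.93, β ≈ 40.80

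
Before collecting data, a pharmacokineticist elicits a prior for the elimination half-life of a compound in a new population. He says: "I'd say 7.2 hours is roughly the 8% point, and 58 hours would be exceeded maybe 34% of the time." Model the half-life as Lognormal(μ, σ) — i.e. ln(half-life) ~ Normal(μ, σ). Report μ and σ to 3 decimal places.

μ ≈ 3.587, σ ≈ 1.148

If T ~ Lognormal(μ,σ) then ln T ~ Normal(μ,σ), so the p-quantile of ln T is μ + z_p·σ.
ln(7.2) = 1.974 and ln(58) = 4.06; z_{0.08} = -1.405, z_{0.66} = 0.4125.
σ = (4.06 − 1.974)/(0.4125 − (-1.405)) = 1.148.
μ = 1.974 − (-1.405)·1.148 = 3.587.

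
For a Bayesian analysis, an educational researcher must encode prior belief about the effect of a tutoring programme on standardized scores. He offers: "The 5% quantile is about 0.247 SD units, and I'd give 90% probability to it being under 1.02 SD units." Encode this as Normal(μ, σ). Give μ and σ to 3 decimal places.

μ = 0.681, σ = 0.264

The p-quantile of Normal(μ,σ) is μ + z_p·σ, with z_{0.05} = -1.645 and z_{0.9} = 1.282.
Eliminate σ: μ = (z₂·x₁ − z₁·x₂)/(z₂ − z₁) = (1.282·0.247 − (-1.645)·1.02)/2.926 = 0.681.
Then σ = (x₂ − x₁)/(z₂ − z₁) = (1.02 − 0.247)/2.926 = 0.264.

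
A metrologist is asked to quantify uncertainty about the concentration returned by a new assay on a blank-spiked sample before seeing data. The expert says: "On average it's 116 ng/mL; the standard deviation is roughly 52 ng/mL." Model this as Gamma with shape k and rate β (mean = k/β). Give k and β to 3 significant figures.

k ≈ 4.98, β ≈ 0.0429

For Gamma(k, rate β): mean = k/β, variance = k/β², so CV = 1/√k.
CV = SD/mean = 52/116 = 0.4483, hence k = 1/CV² = 4.98.
Then β = k/mean = 4.98/116 = 0.0429.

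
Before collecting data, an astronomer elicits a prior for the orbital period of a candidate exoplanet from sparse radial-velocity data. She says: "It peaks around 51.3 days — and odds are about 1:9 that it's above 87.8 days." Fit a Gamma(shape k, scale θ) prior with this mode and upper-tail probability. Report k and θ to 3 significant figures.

Gamma(k,θ) with k>1 has mode (k−1)θ, so θ = 51.3/(k−1).
Need P(X < 87.8) = 0.9 with θ tied to k this way. Start at k = 2, θ = 51.3: P(X<87.8) ≈ 0.510.
Too low — raise k to concentrate. Iterating converges to k ≈ 7.56.
Then θ = 51.3/(7.56−1) ≈ 7.82.

k ≈ 7.56, θ ≈ 7.82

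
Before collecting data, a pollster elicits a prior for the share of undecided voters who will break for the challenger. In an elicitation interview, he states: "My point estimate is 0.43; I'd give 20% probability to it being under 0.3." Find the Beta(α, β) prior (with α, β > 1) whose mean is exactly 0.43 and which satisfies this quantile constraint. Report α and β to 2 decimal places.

α ≈ 4.54, β ≈ 6.01

With mean 0.43 fixed, write α = 0.43s, β = 0.57s where s = α+β.
Need P(θ < 0.3) = 0.2 under Beta(0.43s, 0.57s). Normal approximation: (q−m)/√(m(1−m)/s) ≈ z_{0.2} = -0.842, so s ≈ 0.43·0.57·(-0.842)²/(0.3−0.43)² = 10.3.
At s = 10.3: P(θ<0.3) ≈ 0.203. Adjusting to match 0.2 gives s ≈ 10.55.
So α = 0.43·10.55 ≈ 4.54, β = 0.57·10.55 ≈ 6.01.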